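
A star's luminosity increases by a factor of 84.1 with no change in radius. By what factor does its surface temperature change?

factor ≈ 3.03

P ∝ T⁴ ⇒ T ∝ P^(1/4), so T scales by (84.1)^(1/4) = 3.03.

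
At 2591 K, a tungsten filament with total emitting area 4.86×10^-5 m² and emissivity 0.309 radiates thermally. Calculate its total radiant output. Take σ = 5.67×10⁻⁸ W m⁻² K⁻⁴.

P ≈ 38.4 W

P = εσAT⁴ = 0.309 × 5.67×10⁻⁸ × 4.86×10^-5 × (2591)⁴ = 0.309 × 5.67×10⁻⁸ × 4.86×10^-5 × 4.51×10^13.
P = 38.4 W.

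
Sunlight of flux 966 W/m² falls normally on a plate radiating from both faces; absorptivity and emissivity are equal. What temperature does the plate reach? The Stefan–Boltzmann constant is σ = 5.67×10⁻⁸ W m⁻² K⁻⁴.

T ≈ 304 K

Absorbed flux αS = emitted flux 2εσT⁴ per unit area; with α = ε this gives T = (S/2σ)^(1/4).
T = (966 / (2 × 5.67×10⁻⁸))^(1/4) = (8.52×10^9)^(1/4).
T = 304 K.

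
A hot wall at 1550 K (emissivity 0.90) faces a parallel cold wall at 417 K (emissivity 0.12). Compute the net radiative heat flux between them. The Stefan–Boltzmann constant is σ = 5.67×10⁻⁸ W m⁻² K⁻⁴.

q ≈ 38600 W/m²

For two large parallel gray plates, q = σ(T₁⁴ − T₂⁴) / (1/ε₁ + 1/ε₂ − 1).
1/ε₁ + 1/ε₂ − 1 = 1/0.90 + 1/0.12 − 1 = 8.444.
T₁⁴ − T₂⁴ = 5.77×10^12 − 3.02×10^10 = 5.74×10^12 K⁴.
q = 5.67×10⁻⁸ × 5.74×10^12 / 8.444 = 38600 W/m².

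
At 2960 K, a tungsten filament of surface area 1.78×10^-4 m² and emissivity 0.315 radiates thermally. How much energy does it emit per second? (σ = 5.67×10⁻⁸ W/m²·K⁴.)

P = εσAT⁴ = 0.315 × 5.67×10⁻⁸ × 1.78×10^-4 × (2960)⁴ = 0.315 × 5.67×10⁻⁸ × 1.78×10^-4 × 7.68×10^13.
P = 244 W.

P ≈ 244 W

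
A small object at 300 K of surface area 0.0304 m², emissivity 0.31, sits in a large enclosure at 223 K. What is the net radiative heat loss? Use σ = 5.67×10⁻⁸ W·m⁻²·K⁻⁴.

Q ≈ 3.01 W

Q = εσA(T⁴ − T_s⁴). T⁴ − T_s⁴ = (300)⁴ − (223)⁴ = 8.10×10^9 − 2.47×10^9 = 5.63×10^9 K⁴.
Q = 0.31 × 5.67×10⁻⁸ × 0.0304 × 5.63×10^9 = 3.01 W.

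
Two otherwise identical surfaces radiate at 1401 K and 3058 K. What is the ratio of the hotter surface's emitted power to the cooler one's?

ratio ≈ 22.7

P ∝ T⁴, so the ratio is (3058/1401)⁴ = (2.183)⁴ = 22.7.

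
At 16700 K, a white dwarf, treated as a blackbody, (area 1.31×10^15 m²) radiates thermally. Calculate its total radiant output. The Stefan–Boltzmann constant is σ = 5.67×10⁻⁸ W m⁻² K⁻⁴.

P ≈ 5.78×10^24 W

P = σAT⁴ = 5.67×10⁻⁸ × 1.31×10^15 × (16700)⁴ = 5.67×10⁻⁸ × 1.31×10^15 × 7.78×10^16.
P = 5.78×10^24 W.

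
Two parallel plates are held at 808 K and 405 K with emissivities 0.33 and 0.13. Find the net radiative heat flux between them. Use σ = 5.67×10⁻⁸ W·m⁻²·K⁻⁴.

q ≈ 2330 W/m²

For two large parallel gray plates, q = σ(T₁⁴ − T₂⁴) / (1/ε₁ + 1/ε₂ − 1).
1/ε₁ + 1/ε₂ − 1 = 1/0.33 + 1/0.13 − 1 = 9.723.
T₁⁴ − T₂⁴ = 4.26×10^11 − 2.69×10^10 = 3.99×10^11 K⁴.
q = 5.67×10⁻⁸ × 3.99×10^11 / 9.723 = 2330 W/m².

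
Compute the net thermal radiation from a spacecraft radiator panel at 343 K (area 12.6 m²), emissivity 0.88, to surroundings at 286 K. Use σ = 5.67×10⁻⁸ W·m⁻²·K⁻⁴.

Q = εσA(T⁴ − T_s⁴). T⁴ − T_s⁴ = (343)⁴ − (286)⁴ = 1.38×10^10 − 6.69×10^9 = 7.15×10^9 K⁴.
Q = 0.88 × 5.67×10⁻⁸ × 12.6 × 7.15×10^9 = 4500 W.

Q ≈ 4500 W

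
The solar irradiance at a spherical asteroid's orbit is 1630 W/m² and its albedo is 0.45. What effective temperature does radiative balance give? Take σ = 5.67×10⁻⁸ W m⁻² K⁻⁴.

T ≈ 251 K

Power absorbed = (1−a)S·πR²; power emitted = 4πR²σT⁴. Equating and cancelling πR²:
T = ((1−a)S / 4σ)^(1/4) = (897 / (4 × 5.67×10⁻⁸))^(1/4) = (3.95×10^9)^(1/4).
T = 251 K.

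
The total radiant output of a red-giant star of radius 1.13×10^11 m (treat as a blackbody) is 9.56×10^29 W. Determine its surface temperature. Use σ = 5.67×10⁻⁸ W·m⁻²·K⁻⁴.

T ≈ 3200 K

A = 4πr² = 4π × (1.13×10^11)² = 1.60×10^23 m².
From P = σAT⁴, T = (P / σA)^(1/4) = (9.56×10^29 / (5.67×10⁻⁸ × 1.60×10^23))^(1/4).
T = (1.05×10^14)^(1/4) = 3200 K.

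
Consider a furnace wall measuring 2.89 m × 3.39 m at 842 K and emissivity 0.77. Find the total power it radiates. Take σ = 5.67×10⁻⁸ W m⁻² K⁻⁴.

P ≈ 2.15×10^5 W

A = 2.89 × 3.39 = 9.80 m².
Stefan–Boltzmann: P = εσAT⁴ = 0.77 × 5.67×10⁻⁸ × 9.80 × (842)⁴ = 0.77 × 5.67×10⁻⁸ × 9.80 × 5.03×10^11.
P = 2.15×10^5 W.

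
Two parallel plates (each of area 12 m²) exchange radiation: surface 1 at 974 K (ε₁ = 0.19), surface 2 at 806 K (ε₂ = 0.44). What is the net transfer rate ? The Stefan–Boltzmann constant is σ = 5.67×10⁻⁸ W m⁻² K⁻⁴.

For two large parallel gray plates, q = σ(T₁⁴ − T₂⁴) / (1/ε₁ + 1/ε₂ − 1).
1/ε₁ + 1/ε₂ − 1 = 1/0.19 + 1/0.44 − 1 = 6.536.
T₁⁴ − T₂⁴ = 9.00×10^11 − 4.22×10^11 = 4.78×10^11 K⁴.
q = 5.67×10⁻⁸ × 4.78×10^11 / 6.536 = 4150 W/m².
Q = q·A = 4150 × 12 = 49800 W.

Q ≈ 49800 W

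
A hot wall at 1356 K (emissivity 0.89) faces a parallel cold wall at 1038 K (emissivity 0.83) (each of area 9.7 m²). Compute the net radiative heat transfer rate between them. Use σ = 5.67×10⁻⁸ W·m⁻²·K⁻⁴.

Q ≈ 9.19×10^5 W

For two large parallel gray plates, q = σ(T₁⁴ − T₂⁴) / (1/ε₁ + 1/ε₂ − 1).
1/ε₁ + 1/ε₂ − 1 = 1/0.89 + 1/0.83 − 1 = 1.328.
T₁⁴ − T₂⁴ = 3.38×10^12 − 1.16×10^12 = 2.22×10^12 K⁴.
q = 5.67×10⁻⁸ × 2.22×10^12 / 1.328 = 94800 W/m².
Q = q·A = 94800 × 9.7 = 9.19×10^5 W.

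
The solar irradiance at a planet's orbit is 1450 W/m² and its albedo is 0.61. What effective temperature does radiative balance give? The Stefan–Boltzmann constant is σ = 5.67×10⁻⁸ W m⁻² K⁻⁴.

T ≈ 223 K

Power absorbed = (1−a)S·πR²; power emitted = 4πR²σT⁴. Equating and cancelling πR²:
T = ((1−a)S / 4σ)^(1/4) = (566 / (4 × 5.67×10⁻⁸))^(1/4) = (2.49×10^9)^(1/4).
T = 223 K.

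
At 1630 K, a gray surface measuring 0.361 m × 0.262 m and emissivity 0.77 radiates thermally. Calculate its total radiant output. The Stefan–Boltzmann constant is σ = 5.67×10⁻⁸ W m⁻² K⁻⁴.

P ≈ 29100 W

A = 0.361 × 0.262 = 0.0946 m².
Stefan–Boltzmann: P = εσAT⁴ = 0.77 × 5.67×10⁻⁸ × 0.0946 × (1630)⁴ = 0.77 × 5.67×10⁻⁸ × 0.0946 × 7.06×10^12.
P = 29100 W.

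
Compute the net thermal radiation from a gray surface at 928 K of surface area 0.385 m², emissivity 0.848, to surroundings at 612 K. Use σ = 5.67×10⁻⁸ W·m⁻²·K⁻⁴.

Q = εσA(T⁴ − T_s⁴). T⁴ − T_s⁴ = (928)⁴ − (612)⁴ = 7.42×10^11 − 1.40×10^11 = 6.01×10^11 K⁴.
Q = 0.848 × 5.67×10⁻⁸ × 0.385 × 6.01×10^11 = 11100 W.

Q ≈ 11100 W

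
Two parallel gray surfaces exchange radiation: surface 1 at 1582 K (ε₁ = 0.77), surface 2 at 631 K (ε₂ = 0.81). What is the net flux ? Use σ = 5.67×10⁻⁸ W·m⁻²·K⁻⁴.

For two large parallel gray plates, q = σ(T₁⁴ − T₂⁴) / (1/ε₁ + 1/ε₂ − 1).
1/ε₁ + 1/ε₂ − 1 = 1/0.77 + 1/0.81 − 1 = 1.533.
T₁⁴ − T₂⁴ = 6.26×10^12 − 1.59×10^11 = 6.11×10^12 K⁴.
q = 5.67×10⁻⁸ × 6.11×10^12 / 1.533 = 2.26×10^5 W/m².

q ≈ 2.26×10^5 W/m²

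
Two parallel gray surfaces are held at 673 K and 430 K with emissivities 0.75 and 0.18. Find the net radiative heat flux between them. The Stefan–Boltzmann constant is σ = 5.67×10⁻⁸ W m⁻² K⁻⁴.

For two large parallel gray plates, q = σ(T₁⁴ − T₂⁴) / (1/ε₁ + 1/ε₂ − 1).
1/ε₁ + 1/ε₂ − 1 = 1/0.75 + 1/0.18 − 1 = 5.889.
T₁⁴ − T₂⁴ = 2.05×10^11 − 3.42×10^10 = 1.71×10^11 K⁴.
q = 5.67×10⁻⁸ × 1.71×10^11 / 5.889 = 1650 W/m².

q ≈ 1650 W/m²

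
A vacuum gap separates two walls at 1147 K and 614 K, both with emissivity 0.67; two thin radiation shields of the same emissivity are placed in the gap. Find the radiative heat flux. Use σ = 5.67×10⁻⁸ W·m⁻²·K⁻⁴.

Each of the 3 gaps contributes resistance (2/ε − 1) = 2/0.67 − 1 = 1.985; total = 5.955.
q = σ(T₁⁴ − T₂⁴) / 5.955 = 5.67×10⁻⁸ × 1.59×10^12 / 5.955 = 15100 W/m².

q ≈ 15100 W/m²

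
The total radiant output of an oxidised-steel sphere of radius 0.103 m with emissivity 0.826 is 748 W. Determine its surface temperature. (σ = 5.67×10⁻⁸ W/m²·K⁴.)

T ≈ 588 K

A = 4πr² = 4π × (0.103)² = 0.133 m².
From P = εσAT⁴, T = (P / εσA)^(1/4) = (748 / (0.826 × 5.67×10⁻⁸ × 0.133))^(1/4).
T = (1.20×10^11)^(1/4) = 588 K.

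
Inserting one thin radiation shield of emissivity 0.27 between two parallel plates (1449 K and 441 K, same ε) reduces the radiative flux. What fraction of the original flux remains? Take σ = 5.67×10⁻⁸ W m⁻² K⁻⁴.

With N identical shields there are N+1 = 2 gaps in series, each with the same radiative resistance, so the flux falls to 1/(N+1) of its unshielded value.

ratio ≈ 0.500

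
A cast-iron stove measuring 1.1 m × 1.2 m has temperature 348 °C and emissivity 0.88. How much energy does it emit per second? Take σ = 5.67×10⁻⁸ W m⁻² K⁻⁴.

P ≈ 9800 W

A = 1.1 × 1.2 = 1.32 m².
348 °C = 621 K.
P = εσAT⁴ = 0.88 × 5.67×10⁻⁸ × 1.32 × (621)⁴ = 0.88 × 5.67×10⁻⁸ × 1.32 × 1.49×10^11.
P = 9800 W.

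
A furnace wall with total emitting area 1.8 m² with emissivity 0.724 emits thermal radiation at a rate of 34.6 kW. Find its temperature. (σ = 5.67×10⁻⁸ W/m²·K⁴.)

From P = εσAT⁴, T = (P / εσA)^(1/4) = (34600 / (0.724 × 5.67×10⁻⁸ × 1.80))^(1/4).
T = (4.68×10^11)^(1/4) = 827 K.

T ≈ 827 K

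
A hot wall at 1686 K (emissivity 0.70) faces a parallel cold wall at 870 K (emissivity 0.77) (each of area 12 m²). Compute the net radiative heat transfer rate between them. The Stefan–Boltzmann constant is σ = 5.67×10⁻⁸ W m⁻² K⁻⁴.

Q ≈ 2.96×10^6 W

For two large parallel gray plates, q = σ(T₁⁴ − T₂⁴) / (1/ε₁ + 1/ε₂ − 1).
1/ε₁ + 1/ε₂ − 1 = 1/0.70 + 1/0.77 − 1 = 1.727.
T₁⁴ − T₂⁴ = 8.08×10^12 − 5.73×10^11 = 7.51×10^12 K⁴.
q = 5.67×10⁻⁸ × 7.51×10^12 / 1.727 = 2.46×10^5 W/m².
Q = q·A = 2.46×10^5 × 12 = 2.96×10^6 W.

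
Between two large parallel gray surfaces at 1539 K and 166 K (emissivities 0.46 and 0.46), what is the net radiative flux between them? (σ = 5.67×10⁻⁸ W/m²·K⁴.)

For two large parallel gray plates, q = σ(T₁⁴ − T₂⁴) / (1/ε₁ + 1/ε₂ − 1).
1/ε₁ + 1/ε₂ − 1 = 1/0.46 + 1/0.46 − 1 = 3.348.
T₁⁴ − T₂⁴ = 5.61×10^12 − 7.59×10^8 = 5.61×10^12 K⁴.
q = 5.67×10⁻⁸ × 5.61×10^12 / 3.348 = 95000 W/m².

q ≈ 95000 W/m²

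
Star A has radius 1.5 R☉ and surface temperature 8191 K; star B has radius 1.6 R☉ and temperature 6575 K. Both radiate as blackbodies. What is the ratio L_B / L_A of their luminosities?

L_B/L_A ≈ 0.472

L = 4πR²σT⁴ ∝ R²T⁴, so L_B/L_A = (1.6/1.5)² × (6575/8191)⁴ = 1.14 × 0.415 = 0.472.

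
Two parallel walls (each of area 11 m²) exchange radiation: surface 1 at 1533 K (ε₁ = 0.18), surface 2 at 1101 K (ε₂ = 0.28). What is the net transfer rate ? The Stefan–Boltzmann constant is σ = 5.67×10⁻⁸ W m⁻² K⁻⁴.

Q ≈ 3.11×10^5 W

For two large parallel gray plates, q = σ(T₁⁴ − T₂⁴) / (1/ε₁ + 1/ε₂ − 1).
1/ε₁ + 1/ε₂ − 1 = 1/0.18 + 1/0.28 − 1 = 8.127.
T₁⁴ − T₂⁴ = 5.52×10^12 − 1.47×10^12 = 4.05×10^12 K⁴.
q = 5.67×10⁻⁸ × 4.05×10^12 / 8.127 = 28300 W/m².
Q = q·A = 28300 × 11 = 3.11×10^5 W.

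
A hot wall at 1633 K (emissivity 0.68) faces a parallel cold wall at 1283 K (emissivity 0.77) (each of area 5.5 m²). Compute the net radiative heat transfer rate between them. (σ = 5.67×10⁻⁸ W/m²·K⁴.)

Q ≈ 7.76×10^5 W

For two large parallel gray plates, q = σ(T₁⁴ − T₂⁴) / (1/ε₁ + 1/ε₂ − 1).
1/ε₁ + 1/ε₂ − 1 = 1/0.68 + 1/0.77 − 1 = 1.769.
T₁⁴ − T₂⁴ = 7.11×10^12 − 2.71×10^12 = 4.40×10^12 K⁴.
q = 5.67×10⁻⁸ × 4.40×10^12 / 1.769 = 1.41×10^5 W/m².
Q = q·A = 1.41×10^5 × 5.5 = 7.76×10^5 W.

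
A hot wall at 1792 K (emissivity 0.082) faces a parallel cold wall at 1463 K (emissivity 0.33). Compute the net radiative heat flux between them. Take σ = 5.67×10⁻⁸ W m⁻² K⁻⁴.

q ≈ 22800 W/m²

For two large parallel gray plates, q = σ(T₁⁴ − T₂⁴) / (1/ε₁ + 1/ε₂ − 1).
1/ε₁ + 1/ε₂ − 1 = 1/0.082 + 1/0.33 − 1 = 14.23.
T₁⁴ − T₂⁴ = 1.03×10^13 − 4.58×10^12 = 5.73×10^12 K⁴.
q = 5.67×10⁻⁸ × 5.73×10^12 / 14.23 = 22800 W/m².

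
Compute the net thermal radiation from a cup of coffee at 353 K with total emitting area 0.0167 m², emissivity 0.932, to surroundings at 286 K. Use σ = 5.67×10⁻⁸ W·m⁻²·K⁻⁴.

Q = εσA(T⁴ − T_s⁴). T⁴ − T_s⁴ = (353)⁴ − (286)⁴ = 1.55×10^10 − 6.69×10^9 = 8.84×10^9 K⁴.
Q = 0.932 × 5.67×10⁻⁸ × 0.0167 × 8.84×10^9 = 7.80 W.

Q ≈ 7.80 W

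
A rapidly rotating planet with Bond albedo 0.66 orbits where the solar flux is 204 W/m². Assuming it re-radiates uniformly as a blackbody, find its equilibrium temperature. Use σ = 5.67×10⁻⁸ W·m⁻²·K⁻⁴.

Power absorbed = (1−a)S·πR²; power emitted = 4πR²σT⁴. Equating and cancelling πR²:
T = ((1−a)S / 4σ)^(1/4) = (69.4 / (4 × 5.67×10⁻⁸))^(1/4) = (3.06×10^8)^(1/4).
T = 132 K.

T ≈ 132 K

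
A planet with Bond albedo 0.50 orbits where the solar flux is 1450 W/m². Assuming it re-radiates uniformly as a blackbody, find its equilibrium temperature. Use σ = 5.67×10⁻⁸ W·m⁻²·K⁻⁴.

T ≈ 238 K

Power absorbed = (1−a)S·πR²; power emitted = 4πR²σT⁴. Equating and cancelling πR²:
T = ((1−a)S / 4σ)^(1/4) = (725 / (4 × 5.67×10⁻⁸))^(1/4) = (3.20×10^9)^(1/4).
T = 238 K.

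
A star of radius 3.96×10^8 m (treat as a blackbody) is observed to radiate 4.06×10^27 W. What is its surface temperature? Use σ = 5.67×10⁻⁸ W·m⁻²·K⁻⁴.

A = 4πr² = 4π × (3.96×10^8)² = 1.97×10^18 m².
From P = σAT⁴, T = (P / σA)^(1/4) = (4.06×10^27 / (5.67×10⁻⁸ × 1.97×10^18))^(1/4).
T = (3.63×10^16)^(1/4) = 13800 K.

T ≈ 13800 K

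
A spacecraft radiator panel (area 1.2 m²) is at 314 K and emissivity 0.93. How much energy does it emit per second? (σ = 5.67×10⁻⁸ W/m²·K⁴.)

P = εσAT⁴ = 0.93 × 5.67×10⁻⁸ × 1.20 × (314)⁴ = 0.93 × 5.67×10⁻⁸ × 1.20 × 9.72×10^9.
P = 615 W.

P ≈ 615 W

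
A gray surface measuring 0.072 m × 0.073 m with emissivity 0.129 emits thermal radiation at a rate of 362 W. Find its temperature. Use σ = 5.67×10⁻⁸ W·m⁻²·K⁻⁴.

A = 0.072 × 0.073 = 5.26×10^-3 m².
From P = εσAT⁴, T = (P / εσA)^(1/4) = (362 / (0.129 × 5.67×10⁻⁸ × 5.26×10^-3))^(1/4).
T = (9.42×10^12)^(1/4) = 1750 K.

T ≈ 1750 K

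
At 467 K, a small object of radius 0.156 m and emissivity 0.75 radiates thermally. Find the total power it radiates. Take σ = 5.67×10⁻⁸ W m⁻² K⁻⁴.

A = 4πr² = 4π × (0.156)² = 0.306 m².
P = εσAT⁴ = 0.75 × 5.67×10⁻⁸ × 0.306 × (467)⁴ = 0.75 × 5.67×10⁻⁸ × 0.306 × 4.76×10^10.
P = 619 W.

P ≈ 619 W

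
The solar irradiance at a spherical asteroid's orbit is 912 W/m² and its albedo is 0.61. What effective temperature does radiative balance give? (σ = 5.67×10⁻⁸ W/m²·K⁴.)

Power absorbed = (1−a)S·πR²; power emitted = 4πR²σT⁴. Equating and cancelling πR²:
T = ((1−a)S / 4σ)^(1/4) = (356 / (4 × 5.67×10⁻⁸))^(1/4) = (1.57×10^9)^(1/4).
T = 199 K.

T ≈ 199 K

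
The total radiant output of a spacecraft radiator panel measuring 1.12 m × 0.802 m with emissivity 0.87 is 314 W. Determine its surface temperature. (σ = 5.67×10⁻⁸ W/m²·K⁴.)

T ≈ 290 K

A = 1.12 × 0.802 = 0.898 m².
From P = εσAT⁴, T = (P / εσA)^(1/4) = (314 / (0.87 × 5.67×10⁻⁸ × 0.898))^(1/4).
T = (7.09×10^9)^(1/4) = 290 K.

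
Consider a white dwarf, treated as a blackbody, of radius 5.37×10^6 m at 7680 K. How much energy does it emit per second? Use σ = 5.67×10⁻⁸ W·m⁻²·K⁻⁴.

A = 4πr² = 4π × (5.37×10^6)² = 3.62×10^14 m².
P = σAT⁴ = 5.67×10⁻⁸ × 3.62×10^14 × (7680)⁴ = 5.67×10⁻⁸ × 3.62×10^14 × 3.48×10^15.
P = 7.15×10^22 W.

P ≈ 7.15×10^22 W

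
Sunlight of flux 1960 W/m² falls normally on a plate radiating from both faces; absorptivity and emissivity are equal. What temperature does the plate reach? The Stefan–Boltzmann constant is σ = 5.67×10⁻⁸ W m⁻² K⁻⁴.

T ≈ 363 K

Absorbed flux αS = emitted flux 2εσT⁴ per unit area; with α = ε this gives T = (S/2σ)^(1/4).
T = (1960 / (2 × 5.67×10⁻⁸))^(1/4) = (1.73×10^10)^(1/4).
T = 363 K.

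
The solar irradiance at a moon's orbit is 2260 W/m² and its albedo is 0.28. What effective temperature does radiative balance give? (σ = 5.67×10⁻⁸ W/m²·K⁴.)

Power absorbed = (1−a)S·πR²; power emitted = 4πR²σT⁴. Equating and cancelling πR²:
T = ((1−a)S / 4σ)^(1/4) = (1630 / (4 × 5.67×10⁻⁸))^(1/4) = (7.17×10^9)^(1/4).
T = 291 K.

T ≈ 291 K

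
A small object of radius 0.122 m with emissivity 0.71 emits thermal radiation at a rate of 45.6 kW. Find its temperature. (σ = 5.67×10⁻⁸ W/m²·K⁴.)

A = 4πr² = 4π × (0.122)² = 0.187 m².
From P = εσAT⁴, T = (P / εσA)^(1/4) = (45600 / (0.71 × 5.67×10⁻⁸ × 0.187))^(1/4).
T = (6.06×10^12)^(1/4) = 1570 K.

T ≈ 1570 K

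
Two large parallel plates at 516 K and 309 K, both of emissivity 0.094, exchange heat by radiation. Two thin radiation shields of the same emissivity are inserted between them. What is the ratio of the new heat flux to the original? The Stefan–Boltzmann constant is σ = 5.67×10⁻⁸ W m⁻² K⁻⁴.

ratio ≈ 0.333

With N identical shields there are N+1 = 3 gaps in series, each with the same radiative resistance, so the flux falls to 1/(N+1) of its unshielded value.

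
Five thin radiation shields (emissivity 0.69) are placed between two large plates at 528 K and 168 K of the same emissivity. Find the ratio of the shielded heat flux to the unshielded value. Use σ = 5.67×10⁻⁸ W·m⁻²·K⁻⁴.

With N identical shields there are N+1 = 6 gaps in series, each with the same radiative resistance, so the flux falls to 1/(N+1) of its unshielded value.

ratio ≈ 0.167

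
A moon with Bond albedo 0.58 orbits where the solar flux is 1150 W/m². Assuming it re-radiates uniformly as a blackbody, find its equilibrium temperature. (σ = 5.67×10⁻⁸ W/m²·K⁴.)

T ≈ 215 K

Power absorbed = (1−a)S·πR²; power emitted = 4πR²σT⁴. Equating and cancelling πR²:
T = ((1−a)S / 4σ)^(1/4) = (483 / (4 × 5.67×10⁻⁸))^(1/4) = (2.13×10^9)^(1/4).
T = 215 K.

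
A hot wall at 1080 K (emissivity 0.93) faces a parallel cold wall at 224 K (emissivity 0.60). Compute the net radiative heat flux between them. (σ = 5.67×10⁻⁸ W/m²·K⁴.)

For two large parallel gray plates, q = σ(T₁⁴ − T₂⁴) / (1/ε₁ + 1/ε₂ − 1).
1/ε₁ + 1/ε₂ − 1 = 1/0.93 + 1/0.60 − 1 = 1.742.
T₁⁴ − T₂⁴ = 1.36×10^12 − 2.52×10^9 = 1.36×10^12 K⁴.
q = 5.67×10⁻⁸ × 1.36×10^12 / 1.742 = 44200 W/m².

q ≈ 44200 W/m²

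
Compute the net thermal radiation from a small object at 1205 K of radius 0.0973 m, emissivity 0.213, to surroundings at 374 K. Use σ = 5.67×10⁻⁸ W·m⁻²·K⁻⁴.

Q ≈ 3000 W

A = 4πr² = 4π × (0.0973)² = 0.119 m².
Q = εσA(T⁴ − T_s⁴). T⁴ − T_s⁴ = (1205)⁴ − (374)⁴ = 2.11×10^12 − 1.96×10^10 = 2.09×10^12 K⁴.
Q = 0.213 × 5.67×10⁻⁸ × 0.119 × 2.09×10^12 = 3000 W.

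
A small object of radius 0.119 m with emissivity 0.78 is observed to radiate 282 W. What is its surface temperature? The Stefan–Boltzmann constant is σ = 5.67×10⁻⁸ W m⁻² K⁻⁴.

A = 4πr² = 4π × (0.119)² = 0.178 m².
From P = εσAT⁴, T = (P / εσA)^(1/4) = (282 / (0.78 × 5.67×10⁻⁸ × 0.178))^(1/4).
T = (3.58×10^10)^(1/4) = 435 K.

T ≈ 435 K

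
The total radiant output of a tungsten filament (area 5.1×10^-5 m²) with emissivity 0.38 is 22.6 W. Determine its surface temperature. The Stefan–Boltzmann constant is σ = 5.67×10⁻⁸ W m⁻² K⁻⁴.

T ≈ 2130 K

From P = εσAT⁴, T = (P / εσA)^(1/4) = (22.6 / (0.38 × 5.67×10⁻⁸ × 5.10×10^-5))^(1/4).
T = (2.06×10^13)^(1/4) = 2130 K.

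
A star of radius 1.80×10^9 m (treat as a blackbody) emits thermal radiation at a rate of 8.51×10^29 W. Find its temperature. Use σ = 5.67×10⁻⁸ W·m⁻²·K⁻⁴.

A = 4πr² = 4π × (1.80×10^9)² = 4.07×10^19 m².
From P = σAT⁴, T = (P / σA)^(1/4) = (8.51×10^29 / (5.67×10⁻⁸ × 4.07×10^19))^(1/4).
T = (3.69×10^17)^(1/4) = 24600 K.

T ≈ 24600 K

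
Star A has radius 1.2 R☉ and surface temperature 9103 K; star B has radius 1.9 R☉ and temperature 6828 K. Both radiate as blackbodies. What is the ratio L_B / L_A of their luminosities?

L_B/L_A ≈ 0.794

L = 4πR²σT⁴ ∝ R²T⁴, so L_B/L_A = (1.9/1.2)² × (6828/9103)⁴ = 2.51 × 0.317 = 0.794.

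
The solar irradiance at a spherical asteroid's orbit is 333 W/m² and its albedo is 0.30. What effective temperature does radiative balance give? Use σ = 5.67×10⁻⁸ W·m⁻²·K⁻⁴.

Power absorbed = (1−a)S·πR²; power emitted = 4πR²σT⁴. Equating and cancelling πR²:
T = ((1−a)S / 4σ)^(1/4) = (233 / (4 × 5.67×10⁻⁸))^(1/4) = (1.03×10^9)^(1/4).
T = 179 K.

T ≈ 179 K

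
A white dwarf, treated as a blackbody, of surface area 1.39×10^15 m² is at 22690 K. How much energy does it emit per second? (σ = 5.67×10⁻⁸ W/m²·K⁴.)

P ≈ 2.09×10^25 W

P = σAT⁴ = 5.67×10⁻⁸ × 1.39×10^15 × (22690)⁴ = 5.67×10⁻⁸ × 1.39×10^15 × 2.65×10^17.
P = 2.09×10^25 W.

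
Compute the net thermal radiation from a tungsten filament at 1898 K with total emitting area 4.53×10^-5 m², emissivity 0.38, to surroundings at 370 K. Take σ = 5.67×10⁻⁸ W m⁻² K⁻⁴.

Q ≈ 12.6 W

Q = εσA(T⁴ − T_s⁴). T⁴ − T_s⁴ = (1898)⁴ − (370)⁴ = 1.30×10^13 − 1.87×10^10 = 1.30×10^13 K⁴.
Q = 0.38 × 5.67×10⁻⁸ × 4.53×10^-5 × 1.30×10^13 = 12.6 W.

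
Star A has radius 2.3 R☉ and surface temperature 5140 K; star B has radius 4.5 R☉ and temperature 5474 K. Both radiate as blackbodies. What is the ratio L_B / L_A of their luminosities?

L_B/L_A ≈ 4.92

L = 4πR²σT⁴ ∝ R²T⁴, so L_B/L_A = (4.5/2.3)² × (5474/5140)⁴ = 3.83 × 1.29 = 4.92.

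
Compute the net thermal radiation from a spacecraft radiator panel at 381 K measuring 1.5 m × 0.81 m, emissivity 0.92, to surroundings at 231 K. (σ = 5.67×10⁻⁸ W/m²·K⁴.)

Q ≈ 1160 W

A = 1.5 × 0.81 = 1.22 m².
Q = εσA(T⁴ − T_s⁴). T⁴ − T_s⁴ = (381)⁴ − (231)⁴ = 2.11×10^10 − 2.85×10^9 = 1.82×10^10 K⁴.
Q = 0.92 × 5.67×10⁻⁸ × 1.22 × 1.82×10^10 = 1160 W.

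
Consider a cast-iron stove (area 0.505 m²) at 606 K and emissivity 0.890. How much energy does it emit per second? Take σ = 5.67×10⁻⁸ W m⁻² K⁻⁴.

P ≈ 3440 W

P = εσAT⁴ = 0.890 × 5.67×10⁻⁸ × 0.505 × (606)⁴ = 0.890 × 5.67×10⁻⁸ × 0.505 × 1.35×10^11.
P = 3440 W.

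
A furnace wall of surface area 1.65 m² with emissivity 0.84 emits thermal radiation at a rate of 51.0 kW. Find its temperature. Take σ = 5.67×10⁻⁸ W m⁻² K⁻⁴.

From P = εσAT⁴, T = (P / εσA)^(1/4) = (51000 / (0.84 × 5.67×10⁻⁸ × 1.65))^(1/4).
T = (6.49×10^11)^(1/4) = 898 K.

T ≈ 898 K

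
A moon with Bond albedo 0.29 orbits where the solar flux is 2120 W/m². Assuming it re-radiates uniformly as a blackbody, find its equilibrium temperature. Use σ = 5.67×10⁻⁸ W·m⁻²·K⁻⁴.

T ≈ 285 K

Power absorbed = (1−a)S·πR²; power emitted = 4πR²σT⁴. Equating and cancelling πR²:
T = ((1−a)S / 4σ)^(1/4) = (1510 / (4 × 5.67×10⁻⁸))^(1/4) = (6.64×10^9)^(1/4).
T = 285 K.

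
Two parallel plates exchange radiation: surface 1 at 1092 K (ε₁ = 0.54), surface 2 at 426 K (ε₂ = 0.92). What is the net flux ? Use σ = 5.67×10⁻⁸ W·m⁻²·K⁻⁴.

For two large parallel gray plates, q = σ(T₁⁴ − T₂⁴) / (1/ε₁ + 1/ε₂ − 1).
1/ε₁ + 1/ε₂ − 1 = 1/0.54 + 1/0.92 − 1 = 1.939.
T₁⁴ − T₂⁴ = 1.42×10^12 − 3.29×10^10 = 1.39×10^12 K⁴.
q = 5.67×10⁻⁸ × 1.39×10^12 / 1.939 = 40600 W/m².

q ≈ 40600 W/m²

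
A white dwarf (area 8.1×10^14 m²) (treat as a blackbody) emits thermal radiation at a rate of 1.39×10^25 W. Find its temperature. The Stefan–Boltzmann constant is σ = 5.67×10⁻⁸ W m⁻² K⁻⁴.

T ≈ 23500 K

From P = σAT⁴, T = (P / σA)^(1/4) = (1.39×10^25 / (5.67×10⁻⁸ × 8.10×10^14))^(1/4).
T = (3.03×10^17)^(1/4) = 23500 K.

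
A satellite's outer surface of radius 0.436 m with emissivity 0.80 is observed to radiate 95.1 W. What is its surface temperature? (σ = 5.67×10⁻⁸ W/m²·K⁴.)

A = 4πr² = 4π × (0.436)² = 2.39 m².
From P = εσAT⁴, T = (P / εσA)^(1/4) = (95.1 / (0.80 × 5.67×10⁻⁸ × 2.39))^(1/4).
T = (8.78×10^8)^(1/4) = 172 K.

T ≈ 172 K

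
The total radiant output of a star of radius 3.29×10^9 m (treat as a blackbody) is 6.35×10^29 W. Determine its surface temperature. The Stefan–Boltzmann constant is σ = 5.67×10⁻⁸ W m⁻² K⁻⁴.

A = 4πr² = 4π × (3.29×10^9)² = 1.36×10^20 m².
From P = σAT⁴, T = (P / σA)^(1/4) = (6.35×10^29 / (5.67×10⁻⁸ × 1.36×10^20))^(1/4).
T = (8.23×10^16)^(1/4) = 16900 K.

T ≈ 16900 K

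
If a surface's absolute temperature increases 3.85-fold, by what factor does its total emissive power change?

factor ≈ 220

P ∝ T⁴, so the power scales as (3.85)⁴ = 220.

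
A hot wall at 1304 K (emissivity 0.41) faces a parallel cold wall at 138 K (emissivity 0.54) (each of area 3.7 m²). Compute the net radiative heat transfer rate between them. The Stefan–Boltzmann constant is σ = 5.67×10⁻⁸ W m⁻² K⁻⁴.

For two large parallel gray plates, q = σ(T₁⁴ − T₂⁴) / (1/ε₁ + 1/ε₂ − 1).
1/ε₁ + 1/ε₂ − 1 = 1/0.41 + 1/0.54 − 1 = 3.291.
T₁⁴ − T₂⁴ = 2.89×10^12 − 3.63×10^8 = 2.89×10^12 K⁴.
q = 5.67×10⁻⁸ × 2.89×10^12 / 3.291 = 49800 W/m².
Q = q·A = 49800 × 3.7 = 1.84×10^5 W.

Q ≈ 1.84×10^5 W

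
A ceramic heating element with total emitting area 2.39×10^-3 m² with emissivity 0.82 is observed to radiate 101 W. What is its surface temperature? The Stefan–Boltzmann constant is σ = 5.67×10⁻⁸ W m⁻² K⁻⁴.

From P = εσAT⁴, T = (P / εσA)^(1/4) = (101 / (0.82 × 5.67×10⁻⁸ × 2.39×10^-3))^(1/4).
T = (9.09×10^11)^(1/4) = 976 K.

T ≈ 976 K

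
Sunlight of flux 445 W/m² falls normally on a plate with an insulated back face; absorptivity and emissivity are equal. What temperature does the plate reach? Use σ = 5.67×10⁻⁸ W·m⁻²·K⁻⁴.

T ≈ 298 K

Absorbed flux αS = emitted flux εσT⁴ (one radiating face); with α = ε, T = (S/σ)^(1/4).
T = (445 / 5.67×10⁻⁸)^(1/4) = (7.85×10^9)^(1/4).
T = 298 K.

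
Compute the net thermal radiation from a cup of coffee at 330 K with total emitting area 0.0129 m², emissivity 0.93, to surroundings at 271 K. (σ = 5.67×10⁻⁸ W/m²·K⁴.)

Q ≈ 4.40 W

Q = εσA(T⁴ − T_s⁴). T⁴ − T_s⁴ = (330)⁴ − (271)⁴ = 1.19×10^10 − 5.39×10^9 = 6.47×10^9 K⁴.
Q = 0.93 × 5.67×10⁻⁸ × 0.0129 × 6.47×10^9 = 4.40 W.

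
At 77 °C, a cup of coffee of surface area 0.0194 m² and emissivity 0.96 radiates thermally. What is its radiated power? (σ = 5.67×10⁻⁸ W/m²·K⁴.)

77 °C = 350 K.
Stefan–Boltzmann: P = εσAT⁴ = 0.96 × 5.67×10⁻⁸ × 0.0194 × (350)⁴ = 0.96 × 5.67×10⁻⁸ × 0.0194 × 1.50×10^10.
P = 15.8 W.

P ≈ 15.8 W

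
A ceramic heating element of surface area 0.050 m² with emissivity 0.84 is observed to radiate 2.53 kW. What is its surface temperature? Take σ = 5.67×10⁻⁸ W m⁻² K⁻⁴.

T ≈ 1020 K

From P = εσAT⁴, T = (P / εσA)^(1/4) = (2530 / (0.84 × 5.67×10⁻⁸ × 0.0500))^(1/4).
T = (1.06×10^12)^(1/4) = 1020 K.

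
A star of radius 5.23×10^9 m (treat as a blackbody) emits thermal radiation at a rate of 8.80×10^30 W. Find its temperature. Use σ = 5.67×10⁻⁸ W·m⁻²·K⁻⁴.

T ≈ 25900 K

A = 4πr² = 4π × (5.23×10^9)² = 3.44×10^20 m².
From P = σAT⁴, T = (P / σA)^(1/4) = (8.80×10^30 / (5.67×10⁻⁸ × 3.44×10^20))^(1/4).
T = (4.52×10^17)^(1/4) = 25900 K.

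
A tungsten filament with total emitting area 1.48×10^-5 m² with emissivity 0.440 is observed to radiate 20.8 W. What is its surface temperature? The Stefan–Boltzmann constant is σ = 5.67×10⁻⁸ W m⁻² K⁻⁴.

From P = εσAT⁴, T = (P / εσA)^(1/4) = (20.8 / (0.440 × 5.67×10⁻⁸ × 1.48×10^-5))^(1/4).
T = (5.63×10^13)^(1/4) = 2740 K.

T ≈ 2740 K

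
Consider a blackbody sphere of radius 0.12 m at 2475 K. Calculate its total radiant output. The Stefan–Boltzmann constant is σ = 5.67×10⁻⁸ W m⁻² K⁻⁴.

A = 4πr² = 4π × (0.12)² = 0.181 m².
P = σAT⁴ = 5.67×10⁻⁸ × 0.181 × (2475)⁴ = 5.67×10⁻⁸ × 0.181 × 3.75×10^13.
P = 3.85×10^5 W.

P ≈ 3.85×10^5 W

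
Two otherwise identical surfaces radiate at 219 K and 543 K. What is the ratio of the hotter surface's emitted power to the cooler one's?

P ∝ T⁴, so the ratio is (543/219)⁴ = (2.479)⁴ = 37.8.

ratio ≈ 37.8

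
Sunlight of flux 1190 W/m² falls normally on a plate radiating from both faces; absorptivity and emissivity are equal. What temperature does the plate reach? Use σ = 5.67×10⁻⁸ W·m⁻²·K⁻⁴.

Absorbed flux αS = emitted flux 2εσT⁴ per unit area; with α = ε this gives T = (S/2σ)^(1/4).
T = (1190 / (2 × 5.67×10⁻⁸))^(1/4) = (1.05×10^10)^(1/4).
T = 320 K.

T ≈ 320 K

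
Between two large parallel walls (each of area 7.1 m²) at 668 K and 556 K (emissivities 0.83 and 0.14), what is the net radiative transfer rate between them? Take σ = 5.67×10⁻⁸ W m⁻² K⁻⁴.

For two large parallel gray plates, q = σ(T₁⁴ − T₂⁴) / (1/ε₁ + 1/ε₂ − 1).
1/ε₁ + 1/ε₂ − 1 = 1/0.83 + 1/0.14 − 1 = 7.348.
T₁⁴ − T₂⁴ = 1.99×10^11 − 9.56×10^10 = 1.04×10^11 K⁴.
q = 5.67×10⁻⁸ × 1.04×10^11 / 7.348 = 799 W/m².
Q = q·A = 799 × 7.1 = 5670 W.

Q ≈ 5670 W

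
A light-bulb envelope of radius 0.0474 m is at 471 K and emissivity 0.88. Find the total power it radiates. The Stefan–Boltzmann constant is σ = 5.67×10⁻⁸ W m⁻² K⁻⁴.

A = 4πr² = 4π × (0.0474)² = 0.0282 m².
Stefan–Boltzmann: P = εσAT⁴ = 0.88 × 5.67×10⁻⁸ × 0.0282 × (471)⁴ = 0.88 × 5.67×10⁻⁸ × 0.0282 × 4.92×10^10.
P = 69.3 W.

P ≈ 69.3 W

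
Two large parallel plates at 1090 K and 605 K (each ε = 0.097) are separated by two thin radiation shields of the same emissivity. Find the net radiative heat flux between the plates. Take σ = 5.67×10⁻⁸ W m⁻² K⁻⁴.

q ≈ 1230 W/m²

Each of the 3 gaps contributes resistance (2/ε − 1) = 2/0.097 − 1 = 19.62; total = 58.86.
q = σ(T₁⁴ − T₂⁴) / 58.86 = 5.67×10⁻⁸ × 1.28×10^12 / 58.86 = 1230 W/m².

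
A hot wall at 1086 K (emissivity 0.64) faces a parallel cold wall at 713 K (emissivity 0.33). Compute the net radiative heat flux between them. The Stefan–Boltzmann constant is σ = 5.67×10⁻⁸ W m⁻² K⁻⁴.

q ≈ 17900 W/m²

For two large parallel gray plates, q = σ(T₁⁴ − T₂⁴) / (1/ε₁ + 1/ε₂ − 1).
1/ε₁ + 1/ε₂ − 1 = 1/0.64 + 1/0.33 − 1 = 3.593.
T₁⁴ − T₂⁴ = 1.39×10^12 − 2.58×10^11 = 1.13×10^12 K⁴.
q = 5.67×10⁻⁸ × 1.13×10^12 / 3.593 = 17900 W/m².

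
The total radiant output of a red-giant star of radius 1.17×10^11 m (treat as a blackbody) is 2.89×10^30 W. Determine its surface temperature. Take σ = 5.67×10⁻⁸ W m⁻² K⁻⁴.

A = 4πr² = 4π × (1.17×10^11)² = 1.72×10^23 m².
From P = σAT⁴, T = (P / σA)^(1/4) = (2.89×10^30 / (5.67×10⁻⁸ × 1.72×10^23))^(1/4).
T = (2.96×10^14)^(1/4) = 4150 K.

T ≈ 4150 K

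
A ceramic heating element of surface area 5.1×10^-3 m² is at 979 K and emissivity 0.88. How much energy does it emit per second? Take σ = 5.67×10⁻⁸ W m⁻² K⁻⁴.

P = εσAT⁴ = 0.88 × 5.67×10⁻⁸ × 5.10×10^-3 × (979)⁴ = 0.88 × 5.67×10⁻⁸ × 5.10×10^-3 × 9.19×10^11.
P = 234 W.

P ≈ 234 W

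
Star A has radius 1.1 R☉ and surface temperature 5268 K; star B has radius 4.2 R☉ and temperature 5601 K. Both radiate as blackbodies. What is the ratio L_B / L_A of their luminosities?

L_B/L_A ≈ 18.6

L = 4πR²σT⁴ ∝ R²T⁴, so L_B/L_A = (4.2/1.1)² × (5601/5268)⁴ = 14.6 × 1.28 = 18.6.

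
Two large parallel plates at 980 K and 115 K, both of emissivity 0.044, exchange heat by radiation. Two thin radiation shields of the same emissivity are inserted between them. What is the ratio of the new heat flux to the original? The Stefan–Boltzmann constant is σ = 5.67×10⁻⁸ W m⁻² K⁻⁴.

With N identical shields there are N+1 = 3 gaps in series, each with the same radiative resistance, so the flux falls to 1/(N+1) of its unshielded value.

ratio ≈ 0.333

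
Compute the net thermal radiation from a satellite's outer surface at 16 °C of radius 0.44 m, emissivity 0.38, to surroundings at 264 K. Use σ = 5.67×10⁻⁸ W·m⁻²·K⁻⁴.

A = 4πr² = 4π × (0.44)² = 2.43 m².
Convert: 16 °C = 289 K.
Q = εσA(T⁴ − T_s⁴). T⁴ − T_s⁴ = (289)⁴ − (264)⁴ = 6.98×10^9 − 4.86×10^9 = 2.12×10^9 K⁴.
Q = 0.38 × 5.67×10⁻⁸ × 2.43 × 2.12×10^9 = 111 W.

Q ≈ 111 W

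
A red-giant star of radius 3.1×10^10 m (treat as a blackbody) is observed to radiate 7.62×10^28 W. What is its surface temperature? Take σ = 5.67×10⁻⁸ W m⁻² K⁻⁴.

T ≈ 3250 K

A = 4πr² = 4π × (3.1×10^10)² = 1.21×10^22 m².
From P = σAT⁴, T = (P / σA)^(1/4) = (7.62×10^28 / (5.67×10⁻⁸ × 1.21×10^22))^(1/4).
T = (1.11×10^14)^(1/4) = 3250 K.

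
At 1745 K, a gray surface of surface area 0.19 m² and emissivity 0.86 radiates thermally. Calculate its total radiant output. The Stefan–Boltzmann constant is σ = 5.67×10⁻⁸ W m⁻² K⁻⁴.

P = εσAT⁴ = 0.86 × 5.67×10⁻⁸ × 0.190 × (1745)⁴ = 0.86 × 5.67×10⁻⁸ × 0.190 × 9.27×10^12.
P = 85900 W.

P ≈ 85900 W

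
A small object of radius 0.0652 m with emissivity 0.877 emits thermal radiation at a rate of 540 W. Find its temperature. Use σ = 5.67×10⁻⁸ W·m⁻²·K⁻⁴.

T ≈ 671 K

A = 4πr² = 4π × (0.0652)² = 0.0534 m².
From P = εσAT⁴, T = (P / εσA)^(1/4) = (540 / (0.877 × 5.67×10⁻⁸ × 0.0534))^(1/4).
T = (2.03×10^11)^(1/4) = 671 K.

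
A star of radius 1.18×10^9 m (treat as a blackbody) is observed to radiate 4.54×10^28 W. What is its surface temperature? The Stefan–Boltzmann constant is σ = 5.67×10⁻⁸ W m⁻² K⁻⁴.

A = 4πr² = 4π × (1.18×10^9)² = 1.75×10^19 m².
From P = σAT⁴, T = (P / σA)^(1/4) = (4.54×10^28 / (5.67×10⁻⁸ × 1.75×10^19))^(1/4).
T = (4.58×10^16)^(1/4) = 14600 K.

T ≈ 14600 K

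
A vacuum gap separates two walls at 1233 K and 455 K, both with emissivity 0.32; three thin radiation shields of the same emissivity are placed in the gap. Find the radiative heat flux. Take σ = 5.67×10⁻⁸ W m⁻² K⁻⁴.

q ≈ 6120 W/m²

Each of the 4 gaps contributes resistance (2/ε − 1) = 2/0.32 − 1 = 5.250; total = 21.00.
q = σ(T₁⁴ − T₂⁴) / 21.00 = 5.67×10⁻⁸ × 2.27×10^12 / 21.00 = 6120 W/m².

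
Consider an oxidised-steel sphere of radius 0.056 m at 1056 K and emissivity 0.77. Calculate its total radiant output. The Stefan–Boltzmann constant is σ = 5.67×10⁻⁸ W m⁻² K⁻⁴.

A = 4πr² = 4π × (0.056)² = 0.0394 m².
P = εσAT⁴ = 0.77 × 5.67×10⁻⁸ × 0.0394 × (1056)⁴ = 0.77 × 5.67×10⁻⁸ × 0.0394 × 1.24×10^12.
P = 2140 W.

P ≈ 2140 W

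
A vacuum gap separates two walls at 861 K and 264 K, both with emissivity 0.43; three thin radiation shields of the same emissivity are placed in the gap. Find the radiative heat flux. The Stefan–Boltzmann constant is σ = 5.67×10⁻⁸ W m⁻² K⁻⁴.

Each of the 4 gaps contributes resistance (2/ε − 1) = 2/0.43 − 1 = 3.651; total = 14.60.
q = σ(T₁⁴ − T₂⁴) / 14.60 = 5.67×10⁻⁸ × 5.45×10^11 / 14.60 = 2110 W/m².

q ≈ 2110 W/m²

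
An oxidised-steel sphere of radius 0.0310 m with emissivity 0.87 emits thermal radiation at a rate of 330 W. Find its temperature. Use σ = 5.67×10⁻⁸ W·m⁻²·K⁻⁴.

T ≈ 863 K

A = 4πr² = 4π × (0.0310)² = 0.0121 m².
From P = εσAT⁴, T = (P / εσA)^(1/4) = (330 / (0.87 × 5.67×10⁻⁸ × 0.0121))^(1/4).
T = (5.54×10^11)^(1/4) = 863 K.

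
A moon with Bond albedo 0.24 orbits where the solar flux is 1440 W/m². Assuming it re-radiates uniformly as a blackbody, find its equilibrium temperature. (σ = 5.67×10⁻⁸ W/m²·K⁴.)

T ≈ 264 K

Power absorbed = (1−a)S·πR²; power emitted = 4πR²σT⁴. Equating and cancelling πR²:
T = ((1−a)S / 4σ)^(1/4) = (1090 / (4 × 5.67×10⁻⁸))^(1/4) = (4.83×10^9)^(1/4).
T = 264 K.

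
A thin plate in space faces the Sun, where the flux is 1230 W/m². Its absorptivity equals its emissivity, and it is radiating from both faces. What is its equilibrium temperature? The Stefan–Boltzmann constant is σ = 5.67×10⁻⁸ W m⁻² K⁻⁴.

T ≈ 323 K

Absorbed flux αS = emitted flux 2εσT⁴ per unit area; with α = ε this gives T = (S/2σ)^(1/4).
T = (1230 / (2 × 5.67×10⁻⁸))^(1/4) = (1.08×10^10)^(1/4).
T = 323 K.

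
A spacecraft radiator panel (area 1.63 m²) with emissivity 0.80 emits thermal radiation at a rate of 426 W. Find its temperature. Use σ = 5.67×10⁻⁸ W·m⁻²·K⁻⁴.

From P = εσAT⁴, T = (P / εσA)^(1/4) = (426 / (0.80 × 5.67×10⁻⁸ × 1.63))^(1/4).
T = (5.76×10^9)^(1/4) = 276 K.

T ≈ 276 K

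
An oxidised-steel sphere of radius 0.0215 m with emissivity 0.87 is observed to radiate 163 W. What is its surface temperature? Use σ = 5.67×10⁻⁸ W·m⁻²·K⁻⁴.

A = 4πr² = 4π × (0.0215)² = 5.81×10^-3 m².
From P = εσAT⁴, T = (P / εσA)^(1/4) = (163 / (0.87 × 5.67×10⁻⁸ × 5.81×10^-3))^(1/4).
T = (5.69×10^11)^(1/4) = 868 K.

T ≈ 868 K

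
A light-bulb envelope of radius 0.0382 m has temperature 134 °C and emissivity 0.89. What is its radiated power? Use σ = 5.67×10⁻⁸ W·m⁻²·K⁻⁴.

A = 4πr² = 4π × (0.0382)² = 0.0183 m².
134 °C = 407 K.
Stefan–Boltzmann: P = εσAT⁴ = 0.89 × 5.67×10⁻⁸ × 0.0183 × (407)⁴ = 0.89 × 5.67×10⁻⁸ × 0.0183 × 2.74×10^10.
P = 25.4 W.

P ≈ 25.4 W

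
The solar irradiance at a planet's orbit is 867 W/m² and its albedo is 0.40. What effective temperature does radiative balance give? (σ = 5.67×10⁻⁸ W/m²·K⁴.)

T ≈ 219 K

Power absorbed = (1−a)S·πR²; power emitted = 4πR²σT⁴. Equating and cancelling πR²:
T = ((1−a)S / 4σ)^(1/4) = (520 / (4 × 5.67×10⁻⁸))^(1/4) = (2.29×10^9)^(1/4).
T = 219 K.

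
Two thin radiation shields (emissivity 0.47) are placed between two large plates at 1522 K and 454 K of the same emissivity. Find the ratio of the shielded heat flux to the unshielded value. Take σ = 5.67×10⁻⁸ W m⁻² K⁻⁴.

ratio ≈ 0.333

With N identical shields there are N+1 = 3 gaps in series, each with the same radiative resistance, so the flux falls to 1/(N+1) of its unshielded value.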